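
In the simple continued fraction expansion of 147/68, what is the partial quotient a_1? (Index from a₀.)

147 = 2·68 + 11   →  a_0 = 2
68 = 6·11 + 2   →  a_1 = 6

6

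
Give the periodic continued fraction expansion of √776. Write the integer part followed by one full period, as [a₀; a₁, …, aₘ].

[27; 1, 5, 1, 54]

a₀ = ⌊√776⌋ = 27.
With m₀=0, d₀=1 and mₖ₊₁ = dₖaₖ − mₖ, dₖ₊₁ = (n − mₖ₊₁²)/dₖ, aₖ₊₁ = ⌊(a₀+mₖ₊₁)/dₖ₊₁⌋:
  k=1: m=27, d=47, a=1
  k=2: m=20, d=8, a=5
  k=3: m=20, d=47, a=1
  k=4: m=27, d=1, a=54
d=1 and a=2a₀=54 at k=4, so the next step gives (m, d) = (27, 47) again — its k=1 value — and the period has length 4.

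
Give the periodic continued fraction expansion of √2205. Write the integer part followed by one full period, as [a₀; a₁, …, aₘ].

a₀ = ⌊√2205⌋ = 46.
With m₀=0, d₀=1 and mₖ₊₁ = dₖaₖ − mₖ, dₖ₊₁ = (n − mₖ₊₁²)/dₖ, aₖ₊₁ = ⌊(a₀+mₖ₊₁)/dₖ₊₁⌋:
  k=1: m=46, d=89, a=1
  k=2: m=43, d=4, a=22
  k=3: m=45, d=45, a=2
  k=4: m=45, d=4, a=22
  k=5: m=43, d=89, a=1
  k=6: m=46, d=1, a=92
d=1 and a=2a₀=92 at k=6, so the next step gives (m, d) = (46, 89) again — its k=1 value — and the period has length 6.

[46; 1, 22, 2, 22, 1, 92]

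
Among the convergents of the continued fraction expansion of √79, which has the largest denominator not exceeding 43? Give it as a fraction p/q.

√79 = [8; 1, 7, 1, 16, …] (period length 4).
Convergents:
  p_0/q_0 = 8/1
  p_1/q_1 = 9/1
  p_2/q_2 = 71/8
  p_3/q_3 = 80/9
  p_4/q_4 = 1351/152
q_3 = 9 ≤ 43 < 152 = q_4, so the answer is 80/9.

80/9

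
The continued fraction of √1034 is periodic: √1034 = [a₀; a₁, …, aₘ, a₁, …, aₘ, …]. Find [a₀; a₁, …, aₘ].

[32; 6, 2, 2, 2, 6, 64]

a₀ = ⌊√1034⌋ = 32.
With m₀=0, d₀=1 and mₖ₊₁ = dₖaₖ − mₖ, dₖ₊₁ = (n − mₖ₊₁²)/dₖ, aₖ₊₁ = ⌊(a₀+mₖ₊₁)/dₖ₊₁⌋:
  k=1: m=32, d=10, a=6
  k=2: m=28, d=25, a=2
  k=3: m=22, d=22, a=2
  k=4: m=22, d=25, a=2
  k=5: m=28, d=10, a=6
  k=6: m=32, d=1, a=64
d=1 and a=2a₀=64 at k=6, so the next step gives (m, d) = (32, 10) again — its k=1 value — and the period has length 6.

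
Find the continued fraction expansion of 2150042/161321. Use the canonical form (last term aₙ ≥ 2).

[13; 3, 19, 2, 12, 15, 2, 3]

2150042 = 13×161321 + 52869
161321 = 3×52869 + 2714
52869 = 19×2714 + 1303
2714 = 2×1303 + 108
1303 = 12×108 + 7
108 = 15×7 + 3
7 = 2×3 + 1
3 = 3×1 + 0  (stop)
So 2150042/161321 = [13; 3, 19, 2, 12, 15, 2, 3].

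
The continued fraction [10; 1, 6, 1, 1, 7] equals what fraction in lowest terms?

Fold from the inside: start with 7/1.
  1 + 1/7 = 8/7
  1 + 7/8 = 15/8
  6 + 8/15 = 98/15
  1 + 15/98 = 113/98
  10 + 98/113 = 1228/113

1228/113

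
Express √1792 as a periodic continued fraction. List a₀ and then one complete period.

a₀ = ⌊√1792⌋ = 42.
With m₀=0, d₀=1 and mₖ₊₁ = dₖaₖ − mₖ, dₖ₊₁ = (n − mₖ₊₁²)/dₖ, aₖ₊₁ = ⌊(a₀+mₖ₊₁)/dₖ₊₁⌋:
  k=1: m=42, d=28, a=3
  k=2: m=42, d=1, a=84
d=1 and a=2a₀=84 at k=2, so the next step gives (m, d) = (42, 28) again — its k=1 value — and the period has length 2.

[42; 3, 84]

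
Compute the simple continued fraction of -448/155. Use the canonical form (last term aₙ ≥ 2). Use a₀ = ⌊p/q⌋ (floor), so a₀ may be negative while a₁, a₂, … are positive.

[-3; 9, 8, 2]

-448 = -3*155 + 17
155 = 9*17 + 2
17 = 8*2 + 1
2 = 2*1 + 0  (stop)
So -448/155 = [-3; 9, 8, 2].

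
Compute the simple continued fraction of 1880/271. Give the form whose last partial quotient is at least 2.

[6; 1, 14, 1, 16]

1880 = 6×271 + 254
271 = 1×254 + 17
254 = 14×17 + 16
17 = 1×16 + 1
16 = 16×1 + 0  (stop)
So 1880/271 = [6; 1, 14, 1, 16].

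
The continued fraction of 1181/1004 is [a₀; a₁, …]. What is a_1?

5

1181 = 1·1004 + 177   →  a_0 = 1
1004 = 5·177 + 119   →  a_1 = 5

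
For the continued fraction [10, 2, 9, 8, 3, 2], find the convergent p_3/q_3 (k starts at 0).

Using pₖ = aₖpₖ₋₁ + pₖ₋₂, qₖ = aₖqₖ₋₁ + qₖ₋₂ (with p₋₁=1, p₋₂=0, q₋₁=0, q₋₂=1):
  k=0: a=10, p=10, q=1
  k=1: a=2, p=21, q=2
  k=2: a=9, p=199, q=19
  k=3: a=8, p=1613, q=154

1613/154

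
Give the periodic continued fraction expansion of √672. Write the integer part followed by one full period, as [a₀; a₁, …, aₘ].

[25; 1, 11, 1, 50]

a₀ = ⌊√672⌋ = 25.
With m₀=0, d₀=1 and mₖ₊₁ = dₖaₖ − mₖ, dₖ₊₁ = (n − mₖ₊₁²)/dₖ, aₖ₊₁ = ⌊(a₀+mₖ₊₁)/dₖ₊₁⌋:
  k=1: m=25, d=47, a=1
  k=2: m=22, d=4, a=11
  k=3: m=22, d=47, a=1
  k=4: m=25, d=1, a=50
d=1 and a=2a₀=50 at k=4, so the next step gives (m, d) = (25, 47) again — its k=1 value — and the period has length 4.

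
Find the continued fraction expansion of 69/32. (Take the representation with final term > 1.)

69 = 2·32 + 5
32 = 6·5 + 2
5 = 2·2 + 1
2 = 2·1 + 0  (stop)
So 69/32 = [2; 6, 2, 2].

[2; 6, 2, 2]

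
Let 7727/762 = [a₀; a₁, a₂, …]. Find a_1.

7727 = 10·762 + 107   →  a_0 = 10
762 = 7·107 + 13   →  a_1 = 7

7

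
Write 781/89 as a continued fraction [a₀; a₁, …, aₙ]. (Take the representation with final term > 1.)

[8; 1, 3, 2, 4, 2]

781 = 8·89 + 69
89 = 1·69 + 20
69 = 3·20 + 9
20 = 2·9 + 2
9 = 4·2 + 1
2 = 2·1 + 0  (stop)
So 781/89 = [8; 1, 3, 2, 4, 2].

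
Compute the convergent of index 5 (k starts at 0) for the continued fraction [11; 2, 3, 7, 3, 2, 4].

4241/371

Using pₖ = aₖpₖ₋₁ + pₖ₋₂, qₖ = aₖqₖ₋₁ + qₖ₋₂ (with p₋₁=1, p₋₂=0, q₋₁=0, q₋₂=1):
  k=0: a=11, p=11, q=1
  k=1: a=2, p=23, q=2
  k=2: a=3, p=80, q=7
  k=3: a=7, p=583, q=51
  k=4: a=3, p=1829, q=160
  k=5: a=2, p=4241, q=371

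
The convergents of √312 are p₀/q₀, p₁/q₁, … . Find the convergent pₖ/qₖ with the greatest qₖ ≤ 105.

√312 = [17; 1, 1, 1, 34, …] (period length 4).
Convergents:
  p_0/q_0 = 17/1
  p_1/q_1 = 18/1
  p_2/q_2 = 35/2
  p_3/q_3 = 53/3
  p_4/q_4 = 1837/104
  p_5/q_5 = 1890/107
q_4 = 104 ≤ 105 < 107 = q_5, so the answer is 1837/104.

1837/104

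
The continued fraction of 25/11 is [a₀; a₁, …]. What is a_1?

25 = 2·11 + 3   →  a_0 = 2
11 = 3·3 + 2   →  a_1 = 3

3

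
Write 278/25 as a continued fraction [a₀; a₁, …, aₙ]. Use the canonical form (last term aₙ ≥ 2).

278 = 11·25 + 3
25 = 8·3 + 1
3 = 3·1 + 0  (stop)
So 278/25 = [11; 8, 3].

[11; 8, 3]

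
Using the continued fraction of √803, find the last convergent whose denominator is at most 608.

7226/255

√803 = [28; 2, 1, 27, 1, 2, 56, …] (period length 6).
Convergents:
  p_0/q_0 = 28/1
  p_1/q_1 = 57/2
  p_2/q_2 = 85/3
  p_3/q_3 = 2352/83
  p_4/q_4 = 2437/86
  p_5/q_5 = 7226/255
  p_6/q_6 = 407093/14366
q_5 = 255 ≤ 608 < 14366 = q_6, so the answer is 7226/255.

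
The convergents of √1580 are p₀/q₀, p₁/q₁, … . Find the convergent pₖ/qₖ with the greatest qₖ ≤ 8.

159/4

√1580 = [39; 1, 2, 1, 78, …] (period length 4).
Convergents:
  p_0/q_0 = 39/1
  p_1/q_1 = 40/1
  p_2/q_2 = 119/3
  p_3/q_3 = 159/4
  p_4/q_4 = 12521/315
q_3 = 4 ≤ 8 < 315 = q_4, so the answer is 159/4.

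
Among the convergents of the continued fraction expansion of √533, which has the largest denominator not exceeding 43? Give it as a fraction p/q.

531/23

√533 = [23; 11, 1, 1, 11, 46, …] (period length 5).
Convergents:
  p_0/q_0 = 23/1
  p_1/q_1 = 254/11
  p_2/q_2 = 277/12
  p_3/q_3 = 531/23
  p_4/q_4 = 6118/265
q_3 = 23 ≤ 43 < 265 = q_4, so the answer is 531/23.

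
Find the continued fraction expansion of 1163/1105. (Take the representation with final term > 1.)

1163 = 1·1105 + 58
1105 = 19·58 + 3
58 = 19·3 + 1
3 = 3·1 + 0  (stop)
So 1163/1105 = [1; 19, 19, 3].

[1; 19, 19, 3]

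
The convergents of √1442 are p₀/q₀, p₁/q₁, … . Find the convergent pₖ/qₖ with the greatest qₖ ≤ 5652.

√1442 = [37; 1, 36, 1, 74, …] (period length 4).
Convergents:
  p_0/q_0 = 37/1
  p_1/q_1 = 38/1
  p_2/q_2 = 1405/37
  p_3/q_3 = 1443/38
  p_4/q_4 = 108187/2849
  p_5/q_5 = 109630/2887
  p_6/q_6 = 4054867/106781
q_5 = 2887 ≤ 5652 < 106781 = q_6, so the answer is 109630/2887.

109630/2887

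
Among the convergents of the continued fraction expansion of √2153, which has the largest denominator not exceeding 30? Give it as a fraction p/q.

√2153 = [46; 2, 2, 92, …] (period length 3).
Convergents:
  p_0/q_0 = 46/1
  p_1/q_1 = 93/2
  p_2/q_2 = 232/5
  p_3/q_3 = 21437/462
q_2 = 5 ≤ 30 < 462 = q_3, so the answer is 232/5.

232/5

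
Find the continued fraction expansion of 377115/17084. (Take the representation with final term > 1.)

377115 = 22*17084 + 1267
17084 = 13*1267 + 613
1267 = 2*613 + 41
613 = 14*41 + 39
41 = 1*39 + 2
39 = 19*2 + 1
2 = 2*1 + 0  (stop)
So 377115/17084 = [22; 13, 2, 14, 1, 19, 2].

[22; 13, 2, 14, 1, 19, 2]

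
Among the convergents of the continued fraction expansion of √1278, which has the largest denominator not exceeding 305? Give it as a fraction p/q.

10260/287

√1278 = [35; 1, 2, 1, 70, …] (period length 4).
Convergents:
  p_0/q_0 = 35/1
  p_1/q_1 = 36/1
  p_2/q_2 = 107/3
  p_3/q_3 = 143/4
  p_4/q_4 = 10117/283
  p_5/q_5 = 10260/287
  p_6/q_6 = 30637/857
q_5 = 287 ≤ 305 < 857 = q_6, so the answer is 10260/287.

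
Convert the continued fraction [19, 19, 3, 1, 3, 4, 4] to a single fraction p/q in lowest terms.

99470/5221

Fold from the inside: start with 4/1.
  4 + 1/4 = 17/4
  3 + 4/17 = 55/17
  1 + 17/55 = 72/55
  3 + 55/72 = 271/72
  19 + 72/271 = 5221/271
  19 + 271/5221 = 99470/5221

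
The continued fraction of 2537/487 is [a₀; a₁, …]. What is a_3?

2537 = 5·487 + 102   →  a_0 = 5
487 = 4·102 + 79   →  a_1 = 4
102 = 1·79 + 23   →  a_2 = 1
79 = 3·23 + 10   →  a_3 = 3

3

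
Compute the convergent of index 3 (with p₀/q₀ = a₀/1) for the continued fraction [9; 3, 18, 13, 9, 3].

Using pₖ = aₖpₖ₋₁ + pₖ₋₂, qₖ = aₖqₖ₋₁ + qₖ₋₂ (with p₋₁=1, p₋₂=0, q₋₁=0, q₋₂=1):
  k=0: a=9, p=9, q=1
  k=1: a=3, p=28, q=3
  k=2: a=18, p=513, q=55
  k=3: a=13, p=6697, q=718

6697/718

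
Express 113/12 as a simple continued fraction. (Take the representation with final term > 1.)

113 = 9×12 + 5
12 = 2×5 + 2
5 = 2×2 + 1
2 = 2×1 + 0  (stop)
So 113/12 = [9; 2, 2, 2].

[9; 2, 2, 2]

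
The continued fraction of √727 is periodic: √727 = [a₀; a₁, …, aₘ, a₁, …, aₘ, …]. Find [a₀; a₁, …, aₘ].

a₀ = ⌊√727⌋ = 26.
With m₀=0, d₀=1 and mₖ₊₁ = dₖaₖ − mₖ, dₖ₊₁ = (n − mₖ₊₁²)/dₖ, aₖ₊₁ = ⌊(a₀+mₖ₊₁)/dₖ₊₁⌋:
  k=1: m=26, d=51, a=1
  k=2: m=25, d=2, a=25
  k=3: m=25, d=51, a=1
  k=4: m=26, d=1, a=52
d=1 and a=2a₀=52 at k=4, so the next step gives (m, d) = (26, 51) again — its k=1 value — and the period has length 4.

[26; 1, 25, 1, 52]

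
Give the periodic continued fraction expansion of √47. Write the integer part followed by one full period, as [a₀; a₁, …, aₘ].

a₀ = ⌊√47⌋ = 6.

[6; 1, 5, 1, 12]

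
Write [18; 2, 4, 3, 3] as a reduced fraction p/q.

Fold from the inside: start with 3/1.
  3 + 1/3 = 10/3
  4 + 3/10 = 43/10
  2 + 10/43 = 96/43
  18 + 43/96 = 1771/96

1771/96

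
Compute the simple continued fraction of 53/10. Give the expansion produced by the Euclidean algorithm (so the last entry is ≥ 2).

[5; 3, 3]

53 = 5*10 + 3
10 = 3*3 + 1
3 = 3*1 + 0  (stop)
So 53/10 = [5; 3, 3].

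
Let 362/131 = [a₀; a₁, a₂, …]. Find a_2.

362 = 2·131 + 100   →  a_0 = 2
131 = 1·100 + 31   →  a_1 = 1
100 = 3·31 + 7   →  a_2 = 3

3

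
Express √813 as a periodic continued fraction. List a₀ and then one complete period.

a₀ = ⌊√813⌋ = 28.
With m₀=0, d₀=1 and mₖ₊₁ = dₖaₖ − mₖ, dₖ₊₁ = (n − mₖ₊₁²)/dₖ, aₖ₊₁ = ⌊(a₀+mₖ₊₁)/dₖ₊₁⌋:
  k=1: m=28, d=29, a=1
  k=2: m=1, d=28, a=1
  k=3: m=27, d=3, a=18
  k=4: m=27, d=28, a=1
  k=5: m=1, d=29, a=1
  k=6: m=28, d=1, a=56
d=1 and a=2a₀=56 at k=6, so the next step gives (m, d) = (28, 29) again — its k=1 value — and the period has length 6.

[28; 1, 1, 18, 1, 1, 56]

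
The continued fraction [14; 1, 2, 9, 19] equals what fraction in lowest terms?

7853/535

Fold from the inside: start with 19/1.
  9 + 1/19 = 172/19
  2 + 19/172 = 363/172
  1 + 172/363 = 535/363
  14 + 363/535 = 7853/535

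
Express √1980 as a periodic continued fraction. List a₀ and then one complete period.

[44; 2, 88]

a₀ = ⌊√1980⌋ = 44.
With m₀=0, d₀=1 and mₖ₊₁ = dₖaₖ − mₖ, dₖ₊₁ = (n − mₖ₊₁²)/dₖ, aₖ₊₁ = ⌊(a₀+mₖ₊₁)/dₖ₊₁⌋:
  k=1: m=44, d=44, a=2
  k=2: m=44, d=1, a=88
d=1 and a=2a₀=88 at k=2, so the next step gives (m, d) = (44, 44) again — its k=1 value — and the period has length 2.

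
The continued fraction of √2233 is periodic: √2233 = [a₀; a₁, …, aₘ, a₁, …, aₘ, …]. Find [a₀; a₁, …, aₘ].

a₀ = ⌊√2233⌋ = 47.
With m₀=0, d₀=1 and mₖ₊₁ = dₖaₖ − mₖ, dₖ₊₁ = (n − mₖ₊₁²)/dₖ, aₖ₊₁ = ⌊(a₀+mₖ₊₁)/dₖ₊₁⌋:
  k=1: m=47, d=24, a=3
  k=2: m=25, d=67, a=1
  k=3: m=42, d=7, a=12
  k=4: m=42, d=67, a=1
  k=5: m=25, d=24, a=3
  k=6: m=47, d=1, a=94
d=1 and a=2a₀=94 at k=6, so the next step gives (m, d) = (47, 24) again — its k=1 value — and the period has length 6.

[47; 3, 1, 12, 1, 3, 94]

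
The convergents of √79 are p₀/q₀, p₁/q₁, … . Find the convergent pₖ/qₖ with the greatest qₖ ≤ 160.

√79 = [8; 1, 7, 1, 16, …] (period length 4).
Convergents:
  p_0/q_0 = 8/1
  p_1/q_1 = 9/1
  p_2/q_2 = 71/8
  p_3/q_3 = 80/9
  p_4/q_4 = 1351/152
  p_5/q_5 = 1431/161
q_4 = 152 ≤ 160 < 161 = q_5, so the answer is 1351/152.

1351/152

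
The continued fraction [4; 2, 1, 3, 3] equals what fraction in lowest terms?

157/36

Fold from the inside: start with 3/1.
  3 + 1/3 = 10/3
  1 + 3/10 = 13/10
  2 + 10/13 = 36/13
  4 + 13/36 = 157/36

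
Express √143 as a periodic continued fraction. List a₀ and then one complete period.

[11; 1, 22]

a₀ = ⌊√143⌋ = 11.
With m₀=0, d₀=1 and mₖ₊₁ = dₖaₖ − mₖ, dₖ₊₁ = (n − mₖ₊₁²)/dₖ, aₖ₊₁ = ⌊(a₀+mₖ₊₁)/dₖ₊₁⌋:
  k=1: m=11, d=22, a=1
  k=2: m=11, d=1, a=22
d=1 and a=2a₀=22 at k=2, so the next step gives (m, d) = (11, 22) again — its k=1 value — and the period has length 2.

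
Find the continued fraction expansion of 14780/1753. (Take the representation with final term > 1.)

14780 = 8·1753 + 756
1753 = 2·756 + 241
756 = 3·241 + 33
241 = 7·33 + 10
33 = 3·10 + 3
10 = 3·3 + 1
3 = 3·1 + 0  (stop)
So 14780/1753 = [8; 2, 3, 7, 3, 3, 3].

[8; 2, 3, 7, 3, 3, 3]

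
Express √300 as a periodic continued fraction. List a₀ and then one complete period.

[17; 3, 8, 3, 34]

a₀ = ⌊√300⌋ = 17.
With m₀=0, d₀=1 and mₖ₊₁ = dₖaₖ − mₖ, dₖ₊₁ = (n − mₖ₊₁²)/dₖ, aₖ₊₁ = ⌊(a₀+mₖ₊₁)/dₖ₊₁⌋:
  k=1: m=17, d=11, a=3
  k=2: m=16, d=4, a=8
  k=3: m=16, d=11, a=3
  k=4: m=17, d=1, a=34
d=1 and a=2a₀=34 at k=4, so the next step gives (m, d) = (17, 11) again — its k=1 value — and the period has length 4.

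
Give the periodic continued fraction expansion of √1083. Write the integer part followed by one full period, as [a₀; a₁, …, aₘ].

[32; 1, 9, 1, 64]

a₀ = ⌊√1083⌋ = 32.
With m₀=0, d₀=1 and mₖ₊₁ = dₖaₖ − mₖ, dₖ₊₁ = (n − mₖ₊₁²)/dₖ, aₖ₊₁ = ⌊(a₀+mₖ₊₁)/dₖ₊₁⌋:
  k=1: m=32, d=59, a=1
  k=2: m=27, d=6, a=9
  k=3: m=27, d=59, a=1
  k=4: m=32, d=1, a=64
d=1 and a=2a₀=64 at k=4, so the next step gives (m, d) = (32, 59) again — its k=1 value — and the period has length 4.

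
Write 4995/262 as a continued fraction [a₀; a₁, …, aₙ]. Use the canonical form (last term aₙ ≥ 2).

[19; 15, 2, 2, 3]

4995 = 19×262 + 17
262 = 15×17 + 7
17 = 2×7 + 3
7 = 2×3 + 1
3 = 3×1 + 0  (stop)
So 4995/262 = [19; 15, 2, 2, 3].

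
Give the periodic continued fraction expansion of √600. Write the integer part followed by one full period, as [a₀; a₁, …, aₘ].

[24; 2, 48]

a₀ = ⌊√600⌋ = 24.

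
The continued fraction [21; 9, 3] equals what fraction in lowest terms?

Using pₖ = aₖpₖ₋₁ + pₖ₋₂ and qₖ = aₖqₖ₋₁ + qₖ₋₂:
  k=0: a=21, p=21, q=1
  k=1: a=9, p=190, q=9
  k=2: a=3, p=591, q=28

591/28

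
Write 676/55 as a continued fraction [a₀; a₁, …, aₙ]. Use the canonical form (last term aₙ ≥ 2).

676 = 12*55 + 16
55 = 3*16 + 7
16 = 2*7 + 2
7 = 3*2 + 1
2 = 2*1 + 0  (stop)
So 676/55 = [12; 3, 2, 3, 2].

[12; 3, 2, 3, 2]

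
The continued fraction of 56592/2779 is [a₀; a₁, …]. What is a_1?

2

56592 = 20·2779 + 1012   →  a_0 = 20
2779 = 2·1012 + 755   →  a_1 = 2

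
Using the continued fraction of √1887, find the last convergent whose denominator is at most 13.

391/9

√1887 = [43; 2, 3, 1, 1, 1, 3, 2, 86, …] (period length 8).
Convergents:
  p_0/q_0 = 43/1
  p_1/q_1 = 87/2
  p_2/q_2 = 304/7
  p_3/q_3 = 391/9
  p_4/q_4 = 695/16
q_3 = 9 ≤ 13 < 16 = q_4, so the answer is 391/9.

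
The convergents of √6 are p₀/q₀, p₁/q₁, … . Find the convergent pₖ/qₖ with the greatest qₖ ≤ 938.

√6 = [2; 2, 4, …] (period length 2).
Convergents:
  p_0/q_0 = 2/1
  p_1/q_1 = 5/2
  p_2/q_2 = 22/9
  p_3/q_3 = 49/20
  p_4/q_4 = 218/89
  p_5/q_5 = 485/198
  p_6/q_6 = 2158/881
  p_7/q_7 = 4801/1960
q_6 = 881 ≤ 938 < 1960 = q_7, so the answer is 2158/881.

2158/881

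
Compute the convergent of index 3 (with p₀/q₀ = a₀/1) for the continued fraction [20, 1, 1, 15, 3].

636/31

Using pₖ = aₖpₖ₋₁ + pₖ₋₂, qₖ = aₖqₖ₋₁ + qₖ₋₂ (with p₋₁=1, p₋₂=0, q₋₁=0, q₋₂=1):
  k=0: a=20, p=20, q=1
  k=1: a=1, p=21, q=1
  k=2: a=1, p=41, q=2
  k=3: a=15, p=636, q=31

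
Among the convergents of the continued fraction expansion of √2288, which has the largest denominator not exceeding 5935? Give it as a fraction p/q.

√2288 = [47; 1, 4, 1, 94, …] (period length 4).
Convergents:
  p_0/q_0 = 47/1
  p_1/q_1 = 48/1
  p_2/q_2 = 239/5
  p_3/q_3 = 287/6
  p_4/q_4 = 27217/569
  p_5/q_5 = 27504/575
  p_6/q_6 = 137233/2869
  p_7/q_7 = 164737/3444
  p_8/q_8 = 15622511/326605
q_7 = 3444 ≤ 5935 < 326605 = q_8, so the answer is 164737/3444.

164737/3444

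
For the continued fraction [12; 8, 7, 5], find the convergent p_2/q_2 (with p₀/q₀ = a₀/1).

Using pₖ = aₖpₖ₋₁ + pₖ₋₂, qₖ = aₖqₖ₋₁ + qₖ₋₂ (with p₋₁=1, p₋₂=0, q₋₁=0, q₋₂=1):
  k=0: a=12, p=12, q=1
  k=1: a=8, p=97, q=8
  k=2: a=7, p=691, q=57

691/57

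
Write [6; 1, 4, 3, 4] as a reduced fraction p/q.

Using pₖ = aₖpₖ₋₁ + pₖ₋₂ and qₖ = aₖqₖ₋₁ + qₖ₋₂:
  k=0: a=6, p=6, q=1
  k=1: a=1, p=7, q=1
  k=2: a=4, p=34, q=5
  k=3: a=3, p=109, q=16
  k=4: a=4, p=470, q=69

470/69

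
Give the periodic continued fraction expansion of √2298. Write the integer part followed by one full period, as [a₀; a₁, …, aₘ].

a₀ = ⌊√2298⌋ = 47.

[47; 1, 14, 1, 94]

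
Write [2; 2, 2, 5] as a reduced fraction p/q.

65/27

Fold from the inside: start with 5/1.
  2 + 1/5 = 11/5
  2 + 5/11 = 27/11
  2 + 11/27 = 65/27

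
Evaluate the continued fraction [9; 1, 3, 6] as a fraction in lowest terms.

Using pₖ = aₖpₖ₋₁ + pₖ₋₂ and qₖ = aₖqₖ₋₁ + qₖ₋₂:
  k=0: a=9, p=9, q=1
  k=1: a=1, p=10, q=1
  k=2: a=3, p=39, q=4
  k=3: a=6, p=244, q=25

244/25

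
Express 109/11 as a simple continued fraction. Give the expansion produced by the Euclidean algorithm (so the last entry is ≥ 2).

[9; 1, 10]

109 = 9×11 + 10
11 = 1×10 + 1
10 = 10×1 + 0  (stop)
So 109/11 = [9; 1, 10].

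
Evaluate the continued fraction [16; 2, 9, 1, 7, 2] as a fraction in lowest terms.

Fold from the inside: start with 2/1.
  7 + 1/2 = 15/2
  1 + 2/15 = 17/15
  9 + 15/17 = 168/17
  2 + 17/168 = 353/168
  16 + 168/353 = 5816/353

5816/353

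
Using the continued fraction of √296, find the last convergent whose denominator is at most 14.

√296 = [17; 4, 1, 7, 1, 4, 34, …] (period length 6).
Convergents:
  p_0/q_0 = 17/1
  p_1/q_1 = 69/4
  p_2/q_2 = 86/5
  p_3/q_3 = 671/39
q_2 = 5 ≤ 14 < 39 = q_3, so the answer is 86/5.

86/5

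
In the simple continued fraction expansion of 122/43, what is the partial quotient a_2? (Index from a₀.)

122 = 2·43 + 36   →  a_0 = 2
43 = 1·36 + 7   →  a_1 = 1
36 = 5·7 + 1   →  a_2 = 5

5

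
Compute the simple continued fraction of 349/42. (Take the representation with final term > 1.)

[8; 3, 4, 3]

349 = 8*42 + 13
42 = 3*13 + 3
13 = 4*3 + 1
3 = 3*1 + 0  (stop)
So 349/42 = [8; 3, 4, 3].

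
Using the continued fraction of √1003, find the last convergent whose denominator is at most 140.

2977/94

√1003 = [31; 1, 2, 31, 2, 1, 62, …] (period length 6).
Convergents:
  p_0/q_0 = 31/1
  p_1/q_1 = 32/1
  p_2/q_2 = 95/3
  p_3/q_3 = 2977/94
  p_4/q_4 = 6049/191
q_3 = 94 ≤ 140 < 191 = q_4, so the answer is 2977/94.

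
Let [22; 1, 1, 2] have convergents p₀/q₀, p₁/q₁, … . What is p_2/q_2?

Using pₖ = aₖpₖ₋₁ + pₖ₋₂, qₖ = aₖqₖ₋₁ + qₖ₋₂ (with p₋₁=1, p₋₂=0, q₋₁=0, q₋₂=1):
  k=0: a=22, p=22, q=1
  k=1: a=1, p=23, q=1
  k=2: a=1, p=45, q=2

45/2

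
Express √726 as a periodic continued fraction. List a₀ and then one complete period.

a₀ = ⌊√726⌋ = 26.
With m₀=0, d₀=1 and mₖ₊₁ = dₖaₖ − mₖ, dₖ₊₁ = (n − mₖ₊₁²)/dₖ, aₖ₊₁ = ⌊(a₀+mₖ₊₁)/dₖ₊₁⌋:
  k=1: m=26, d=50, a=1
  k=2: m=24, d=3, a=16
  k=3: m=24, d=50, a=1
  k=4: m=26, d=1, a=52
d=1 and a=2a₀=52 at k=4, so the next step gives (m, d) = (26, 50) again — its k=1 value — and the period has length 4.

[26; 1, 16, 1, 52]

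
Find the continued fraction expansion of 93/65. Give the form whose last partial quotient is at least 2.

93 = 1×65 + 28
65 = 2×28 + 9
28 = 3×9 + 1
9 = 9×1 + 0  (stop)
So 93/65 = [1; 2, 3, 9].

[1; 2, 3, 9]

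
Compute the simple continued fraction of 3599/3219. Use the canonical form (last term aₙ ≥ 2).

3599 = 1·3219 + 380
3219 = 8·380 + 179
380 = 2·179 + 22
179 = 8·22 + 3
22 = 7·3 + 1
3 = 3·1 + 0  (stop)
So 3599/3219 = [1; 8, 2, 8, 7, 3].

[1; 8, 2, 8, 7, 3]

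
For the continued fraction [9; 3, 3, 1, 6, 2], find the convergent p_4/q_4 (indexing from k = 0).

819/88

Using pₖ = aₖpₖ₋₁ + pₖ₋₂, qₖ = aₖqₖ₋₁ + qₖ₋₂ (with p₋₁=1, p₋₂=0, q₋₁=0, q₋₂=1):
  k=0: a=9, p=9, q=1
  k=1: a=3, p=28, q=3
  k=2: a=3, p=93, q=10
  k=3: a=1, p=121, q=13
  k=4: a=6, p=819, q=88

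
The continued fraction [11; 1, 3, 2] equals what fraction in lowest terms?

106/9

Using pₖ = aₖpₖ₋₁ + pₖ₋₂ and qₖ = aₖqₖ₋₁ + qₖ₋₂:
  k=0: a=11, p=11, q=1
  k=1: a=1, p=12, q=1
  k=2: a=3, p=47, q=4
  k=3: a=2, p=106, q=9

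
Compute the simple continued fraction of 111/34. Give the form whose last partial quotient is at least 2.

111 = 3·34 + 9
34 = 3·9 + 7
9 = 1·7 + 2
7 = 3·2 + 1
2 = 2·1 + 0  (stop)
So 111/34 = [3; 3, 1, 3, 2].

[3; 3, 1, 3, 2]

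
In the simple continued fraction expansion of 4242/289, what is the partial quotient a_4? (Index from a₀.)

3

4242 = 14·289 + 196   →  a_0 = 14
289 = 1·196 + 93   →  a_1 = 1
196 = 2·93 + 10   →  a_2 = 2
93 = 9·10 + 3   →  a_3 = 9
10 = 3·3 + 1   →  a_4 = 3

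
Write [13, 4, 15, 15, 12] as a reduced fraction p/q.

146884/11089

Fold from the inside: start with 12/1.
  15 + 1/12 = 181/12
  15 + 12/181 = 2727/181
  4 + 181/2727 = 11089/2727
  13 + 2727/11089 = 146884/11089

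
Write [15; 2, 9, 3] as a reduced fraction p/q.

913/59

Using pₖ = aₖpₖ₋₁ + pₖ₋₂ and qₖ = aₖqₖ₋₁ + qₖ₋₂:
  k=0: a=15, p=15, q=1
  k=1: a=2, p=31, q=2
  k=2: a=9, p=294, q=19
  k=3: a=3, p=913, q=59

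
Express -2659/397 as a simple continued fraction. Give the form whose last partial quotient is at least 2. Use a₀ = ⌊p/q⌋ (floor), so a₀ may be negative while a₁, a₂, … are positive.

-2659 = -7·397 + 120
397 = 3·120 + 37
120 = 3·37 + 9
37 = 4·9 + 1
9 = 9·1 + 0  (stop)
So -2659/397 = [-7; 3, 3, 4, 9].

[-7; 3, 3, 4, 9]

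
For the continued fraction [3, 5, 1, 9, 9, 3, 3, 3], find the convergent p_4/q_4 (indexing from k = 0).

Using pₖ = aₖpₖ₋₁ + pₖ₋₂, qₖ = aₖqₖ₋₁ + qₖ₋₂ (with p₋₁=1, p₋₂=0, q₋₁=0, q₋₂=1):
  k=0: a=3, p=3, q=1
  k=1: a=5, p=16, q=5
  k=2: a=1, p=19, q=6
  k=3: a=9, p=187, q=59
  k=4: a=9, p=1702, q=537

1702/537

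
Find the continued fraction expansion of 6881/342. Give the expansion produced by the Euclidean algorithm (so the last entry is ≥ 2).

6881 = 20*342 + 41
342 = 8*41 + 14
41 = 2*14 + 13
14 = 1*13 + 1
13 = 13*1 + 0  (stop)
So 6881/342 = [20; 8, 2, 1, 13].

[20; 8, 2, 1, 13]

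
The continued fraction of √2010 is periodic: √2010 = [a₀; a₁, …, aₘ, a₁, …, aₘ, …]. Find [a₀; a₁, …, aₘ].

[44; 1, 4, 1, 88]

a₀ = ⌊√2010⌋ = 44.
With m₀=0, d₀=1 and mₖ₊₁ = dₖaₖ − mₖ, dₖ₊₁ = (n − mₖ₊₁²)/dₖ, aₖ₊₁ = ⌊(a₀+mₖ₊₁)/dₖ₊₁⌋:
  k=1: m=44, d=74, a=1
  k=2: m=30, d=15, a=4
  k=3: m=30, d=74, a=1
  k=4: m=44, d=1, a=88
d=1 and a=2a₀=88 at k=4, so the next step gives (m, d) = (44, 74) again — its k=1 value — and the period has length 4.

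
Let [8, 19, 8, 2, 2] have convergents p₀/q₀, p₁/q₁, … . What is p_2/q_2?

1232/153

Using pₖ = aₖpₖ₋₁ + pₖ₋₂, qₖ = aₖqₖ₋₁ + qₖ₋₂ (with p₋₁=1, p₋₂=0, q₋₁=0, q₋₂=1):
  k=0: a=8, p=8, q=1
  k=1: a=19, p=153, q=19
  k=2: a=8, p=1232, q=153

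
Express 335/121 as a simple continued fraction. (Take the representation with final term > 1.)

335 = 2·121 + 93
121 = 1·93 + 28
93 = 3·28 + 9
28 = 3·9 + 1
9 = 9·1 + 0  (stop)
So 335/121 = [2; 1, 3, 3, 9].

[2; 1, 3, 3, 9]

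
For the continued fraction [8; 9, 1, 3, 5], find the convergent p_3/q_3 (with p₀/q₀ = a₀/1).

Using pₖ = aₖpₖ₋₁ + pₖ₋₂, qₖ = aₖqₖ₋₁ + qₖ₋₂ (with p₋₁=1, p₋₂=0, q₋₁=0, q₋₂=1):
  k=0: a=8, p=8, q=1
  k=1: a=9, p=73, q=9
  k=2: a=1, p=81, q=10
  k=3: a=3, p=316, q=39

316/39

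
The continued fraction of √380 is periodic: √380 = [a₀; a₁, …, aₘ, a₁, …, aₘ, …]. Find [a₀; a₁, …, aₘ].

[19; 2, 38]

a₀ = ⌊√380⌋ = 19.
With m₀=0, d₀=1 and mₖ₊₁ = dₖaₖ − mₖ, dₖ₊₁ = (n − mₖ₊₁²)/dₖ, aₖ₊₁ = ⌊(a₀+mₖ₊₁)/dₖ₊₁⌋:
  k=1: m=19, d=19, a=2
  k=2: m=19, d=1, a=38
d=1 and a=2a₀=38 at k=2, so the next step gives (m, d) = (19, 19) again — its k=1 value — and the period has length 2.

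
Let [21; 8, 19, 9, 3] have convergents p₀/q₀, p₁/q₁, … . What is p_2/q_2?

Using pₖ = aₖpₖ₋₁ + pₖ₋₂, qₖ = aₖqₖ₋₁ + qₖ₋₂ (with p₋₁=1, p₋₂=0, q₋₁=0, q₋₂=1):
  k=0: a=21, p=21, q=1
  k=1: a=8, p=169, q=8
  k=2: a=19, p=3232, q=153

3232/153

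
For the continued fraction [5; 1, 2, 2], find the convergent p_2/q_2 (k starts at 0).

Using pₖ = aₖpₖ₋₁ + pₖ₋₂, qₖ = aₖqₖ₋₁ + qₖ₋₂ (with p₋₁=1, p₋₂=0, q₋₁=0, q₋₂=1):
  k=0: a=5, p=5, q=1
  k=1: a=1, p=6, q=1
  k=2: a=2, p=17, q=3

17/3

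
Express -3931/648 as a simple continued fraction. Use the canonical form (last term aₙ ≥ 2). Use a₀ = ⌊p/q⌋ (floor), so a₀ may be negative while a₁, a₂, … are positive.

-3931 = -7·648 + 605
648 = 1·605 + 43
605 = 14·43 + 3
43 = 14·3 + 1
3 = 3·1 + 0  (stop)
So -3931/648 = [-7; 1, 14, 14, 3].

[-7; 1, 14, 14, 3]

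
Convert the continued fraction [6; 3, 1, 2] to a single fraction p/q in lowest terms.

Fold from the inside: start with 2/1.
  1 + 1/2 = 3/2
  3 + 2/3 = 11/3
  6 + 3/11 = 69/11

69/11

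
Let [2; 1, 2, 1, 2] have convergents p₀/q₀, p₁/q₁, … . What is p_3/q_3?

11/4

Using pₖ = aₖpₖ₋₁ + pₖ₋₂, qₖ = aₖqₖ₋₁ + qₖ₋₂ (with p₋₁=1, p₋₂=0, q₋₁=0, q₋₂=1):
  k=0: a=2, p=2, q=1
  k=1: a=1, p=3, q=1
  k=2: a=2, p=8, q=3
  k=3: a=1, p=11, q=4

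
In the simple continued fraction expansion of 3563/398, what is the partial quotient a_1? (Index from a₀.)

3563 = 8·398 + 379   →  a_0 = 8
398 = 1·379 + 19   →  a_1 = 1

1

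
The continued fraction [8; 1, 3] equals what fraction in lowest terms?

Using pₖ = aₖpₖ₋₁ + pₖ₋₂ and qₖ = aₖqₖ₋₁ + qₖ₋₂:
  k=0: a=8, p=8, q=1
  k=1: a=1, p=9, q=1
  k=2: a=3, p=35, q=4

35/4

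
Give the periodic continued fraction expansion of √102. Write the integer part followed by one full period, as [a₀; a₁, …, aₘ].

[10; 10, 20]

a₀ = ⌊√102⌋ = 10.
With m₀=0, d₀=1 and mₖ₊₁ = dₖaₖ − mₖ, dₖ₊₁ = (n − mₖ₊₁²)/dₖ, aₖ₊₁ = ⌊(a₀+mₖ₊₁)/dₖ₊₁⌋:
  k=1: m=10, d=2, a=10
  k=2: m=10, d=1, a=20
d=1 and a=2a₀=20 at k=2, so the next step gives (m, d) = (10, 2) again — its k=1 value — and the period has length 2.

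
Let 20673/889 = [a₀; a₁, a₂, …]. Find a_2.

20673 = 23·889 + 226   →  a_0 = 23
889 = 3·226 + 211   →  a_1 = 3
226 = 1·211 + 15   →  a_2 = 1

1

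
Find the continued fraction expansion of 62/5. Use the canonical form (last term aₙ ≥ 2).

[12; 2, 2]

62 = 12·5 + 2
5 = 2·2 + 1
2 = 2·1 + 0  (stop)
So 62/5 = [12; 2, 2].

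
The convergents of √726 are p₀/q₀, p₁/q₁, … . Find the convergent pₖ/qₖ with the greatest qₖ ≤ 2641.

26163/971

√726 = [26; 1, 16, 1, 52, …] (period length 4).
Convergents:
  p_0/q_0 = 26/1
  p_1/q_1 = 27/1
  p_2/q_2 = 458/17
  p_3/q_3 = 485/18
  p_4/q_4 = 25678/953
  p_5/q_5 = 26163/971
  p_6/q_6 = 444286/16489
q_5 = 971 ≤ 2641 < 16489 = q_6, so the answer is 26163/971.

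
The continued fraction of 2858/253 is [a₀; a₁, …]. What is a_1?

3

2858 = 11·253 + 75   →  a_0 = 11
253 = 3·75 + 28   →  a_1 = 3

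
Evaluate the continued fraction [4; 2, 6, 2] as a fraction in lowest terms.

Fold from the inside: start with 2/1.
  6 + 1/2 = 13/2
  2 + 2/13 = 28/13
  4 + 13/28 = 125/28

125/28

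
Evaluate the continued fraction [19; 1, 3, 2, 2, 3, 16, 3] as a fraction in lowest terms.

Fold from the inside: start with 3/1.
  16 + 1/3 = 49/3
  3 + 3/49 = 150/49
  2 + 49/150 = 349/150
  2 + 150/349 = 848/349
  3 + 349/848 = 2893/848
  1 + 848/2893 = 3741/2893
  19 + 2893/3741 = 73972/3741

73972/3741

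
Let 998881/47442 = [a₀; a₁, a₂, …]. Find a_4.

998881 = 21·47442 + 2599   →  a_0 = 21
47442 = 18·2599 + 660   →  a_1 = 18
2599 = 3·660 + 619   →  a_2 = 3
660 = 1·619 + 41   →  a_3 = 1
619 = 15·41 + 4   →  a_4 = 15

15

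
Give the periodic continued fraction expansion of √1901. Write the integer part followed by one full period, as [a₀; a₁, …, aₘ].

a₀ = ⌊√1901⌋ = 43.
With m₀=0, d₀=1 and mₖ₊₁ = dₖaₖ − mₖ, dₖ₊₁ = (n − mₖ₊₁²)/dₖ, aₖ₊₁ = ⌊(a₀+mₖ₊₁)/dₖ₊₁⌋:
  k=1: m=43, d=52, a=1
  k=2: m=9, d=35, a=1
  k=3: m=26, d=35, a=1
  k=4: m=9, d=52, a=1
  k=5: m=43, d=1, a=86
d=1 and a=2a₀=86 at k=5, so the next step gives (m, d) = (43, 52) again — its k=1 value — and the period has length 5.

[43; 1, 1, 1, 1, 86]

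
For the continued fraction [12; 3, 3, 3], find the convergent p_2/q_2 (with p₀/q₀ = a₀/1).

123/10

Using pₖ = aₖpₖ₋₁ + pₖ₋₂, qₖ = aₖqₖ₋₁ + qₖ₋₂ (with p₋₁=1, p₋₂=0, q₋₁=0, q₋₂=1):
  k=0: a=12, p=12, q=1
  k=1: a=3, p=37, q=3
  k=2: a=3, p=123, q=10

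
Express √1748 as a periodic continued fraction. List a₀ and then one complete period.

a₀ = ⌊√1748⌋ = 41.
With m₀=0, d₀=1 and mₖ₊₁ = dₖaₖ − mₖ, dₖ₊₁ = (n − mₖ₊₁²)/dₖ, aₖ₊₁ = ⌊(a₀+mₖ₊₁)/dₖ₊₁⌋:
  k=1: m=41, d=67, a=1
  k=2: m=26, d=16, a=4
  k=3: m=38, d=19, a=4
  k=4: m=38, d=16, a=4
  k=5: m=26, d=67, a=1
  k=6: m=41, d=1, a=82
d=1 and a=2a₀=82 at k=6, so the next step gives (m, d) = (41, 67) again — its k=1 value — and the period has length 6.

[41; 1, 4, 4, 4, 1, 82]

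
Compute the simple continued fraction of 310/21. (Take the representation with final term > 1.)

[14; 1, 3, 5]

310 = 14*21 + 16
21 = 1*16 + 5
16 = 3*5 + 1
5 = 5*1 + 0  (stop)
So 310/21 = [14; 1, 3, 5].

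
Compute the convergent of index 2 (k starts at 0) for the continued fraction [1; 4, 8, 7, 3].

41/33

Using pₖ = aₖpₖ₋₁ + pₖ₋₂, qₖ = aₖqₖ₋₁ + qₖ₋₂ (with p₋₁=1, p₋₂=0, q₋₁=0, q₋₂=1):
  k=0: a=1, p=1, q=1
  k=1: a=4, p=5, q=4
  k=2: a=8, p=41, q=33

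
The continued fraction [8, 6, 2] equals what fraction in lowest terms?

Fold from the inside: start with 2/1.
  6 + 1/2 = 13/2
  8 + 2/13 = 106/13

106/13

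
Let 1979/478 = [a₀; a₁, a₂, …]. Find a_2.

1979 = 4·478 + 67   →  a_0 = 4
478 = 7·67 + 9   →  a_1 = 7
67 = 7·9 + 4   →  a_2 = 7

7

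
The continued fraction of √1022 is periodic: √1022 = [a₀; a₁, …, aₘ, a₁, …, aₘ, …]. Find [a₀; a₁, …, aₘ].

a₀ = ⌊√1022⌋ = 31.
With m₀=0, d₀=1 and mₖ₊₁ = dₖaₖ − mₖ, dₖ₊₁ = (n − mₖ₊₁²)/dₖ, aₖ₊₁ = ⌊(a₀+mₖ₊₁)/dₖ₊₁⌋:
  k=1: m=31, d=61, a=1
  k=2: m=30, d=2, a=30
  k=3: m=30, d=61, a=1
  k=4: m=31, d=1, a=62
d=1 and a=2a₀=62 at k=4, so the next step gives (m, d) = (31, 61) again — its k=1 value — and the period has length 4.

[31; 1, 30, 1, 62]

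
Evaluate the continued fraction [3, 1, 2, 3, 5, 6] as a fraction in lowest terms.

1213/328

Fold from the inside: start with 6/1.
  5 + 1/6 = 31/6
  3 + 6/31 = 99/31
  2 + 31/99 = 229/99
  1 + 99/229 = 328/229
  3 + 229/328 = 1213/328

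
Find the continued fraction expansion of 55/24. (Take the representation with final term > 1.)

55 = 2×24 + 7
24 = 3×7 + 3
7 = 2×3 + 1
3 = 3×1 + 0  (stop)
So 55/24 = [2; 3, 2, 3].

[2; 3, 2, 3]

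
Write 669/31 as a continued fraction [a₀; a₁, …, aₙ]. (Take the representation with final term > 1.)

[21; 1, 1, 2, 1, 1, 2]

669 = 21×31 + 18
31 = 1×18 + 13
18 = 1×13 + 5
13 = 2×5 + 3
5 = 1×3 + 2
3 = 1×2 + 1
2 = 2×1 + 0  (stop)
So 669/31 = [21; 1, 1, 2, 1, 1, 2].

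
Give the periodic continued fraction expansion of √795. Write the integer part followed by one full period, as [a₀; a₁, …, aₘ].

[28; 5, 9, 5, 56]

a₀ = ⌊√795⌋ = 28.
With m₀=0, d₀=1 and mₖ₊₁ = dₖaₖ − mₖ, dₖ₊₁ = (n − mₖ₊₁²)/dₖ, aₖ₊₁ = ⌊(a₀+mₖ₊₁)/dₖ₊₁⌋:
  k=1: m=28, d=11, a=5
  k=2: m=27, d=6, a=9
  k=3: m=27, d=11, a=5
  k=4: m=28, d=1, a=56
d=1 and a=2a₀=56 at k=4, so the next step gives (m, d) = (28, 11) again — its k=1 value — and the period has length 4.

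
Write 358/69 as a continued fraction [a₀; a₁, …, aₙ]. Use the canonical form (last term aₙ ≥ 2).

358 = 5×69 + 13
69 = 5×13 + 4
13 = 3×4 + 1
4 = 4×1 + 0  (stop)
So 358/69 = [5; 5, 3, 4].

[5; 5, 3, 4]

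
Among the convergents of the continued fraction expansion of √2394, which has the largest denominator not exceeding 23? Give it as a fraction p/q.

685/14

√2394 = [48; 1, 12, 1, 96, …] (period length 4).
Convergents:
  p_0/q_0 = 48/1
  p_1/q_1 = 49/1
  p_2/q_2 = 636/13
  p_3/q_3 = 685/14
  p_4/q_4 = 66396/1357
q_3 = 14 ≤ 23 < 1357 = q_4, so the answer is 685/14.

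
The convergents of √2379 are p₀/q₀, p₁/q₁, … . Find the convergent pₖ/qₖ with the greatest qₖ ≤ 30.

439/9

√2379 = [48; 1, 3, 2, 3, 1, 96, …] (period length 6).
Convergents:
  p_0/q_0 = 48/1
  p_1/q_1 = 49/1
  p_2/q_2 = 195/4
  p_3/q_3 = 439/9
  p_4/q_4 = 1512/31
q_3 = 9 ≤ 30 < 31 = q_4, so the answer is 439/9.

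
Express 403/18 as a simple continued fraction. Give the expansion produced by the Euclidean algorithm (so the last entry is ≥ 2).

[22; 2, 1, 1, 3]

403 = 22×18 + 7
18 = 2×7 + 4
7 = 1×4 + 3
4 = 1×3 + 1
3 = 3×1 + 0  (stop)
So 403/18 = [22; 2, 1, 1, 3].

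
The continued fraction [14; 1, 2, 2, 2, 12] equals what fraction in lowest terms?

3103/211

Using pₖ = aₖpₖ₋₁ + pₖ₋₂ and qₖ = aₖqₖ₋₁ + qₖ₋₂:
  k=0: a=14, p=14, q=1
  k=1: a=1, p=15, q=1
  k=2: a=2, p=44, q=3
  k=3: a=2, p=103, q=7
  k=4: a=2, p=250, q=17
  k=5: a=12, p=3103, q=211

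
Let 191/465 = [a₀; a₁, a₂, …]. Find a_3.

191 = 0·465 + 191   →  a_0 = 0
465 = 2·191 + 83   →  a_1 = 2
191 = 2·83 + 25   →  a_2 = 2
83 = 3·25 + 8   →  a_3 = 3

3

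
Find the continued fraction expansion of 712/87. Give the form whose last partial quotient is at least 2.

[8; 5, 2, 3, 2]

712 = 8*87 + 16
87 = 5*16 + 7
16 = 2*7 + 2
7 = 3*2 + 1
2 = 2*1 + 0  (stop)
So 712/87 = [8; 5, 2, 3, 2].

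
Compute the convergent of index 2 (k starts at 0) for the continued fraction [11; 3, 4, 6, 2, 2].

147/13

Using pₖ = aₖpₖ₋₁ + pₖ₋₂, qₖ = aₖqₖ₋₁ + qₖ₋₂ (with p₋₁=1, p₋₂=0, q₋₁=0, q₋₂=1):
  k=0: a=11, p=11, q=1
  k=1: a=3, p=34, q=3
  k=2: a=4, p=147, q=13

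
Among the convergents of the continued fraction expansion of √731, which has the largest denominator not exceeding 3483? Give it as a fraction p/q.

39447/1459

√731 = [27; 27, 54, …] (period length 2).
Convergents:
  p_0/q_0 = 27/1
  p_1/q_1 = 730/27
  p_2/q_2 = 39447/1459
  p_3/q_3 = 1065799/39420
q_2 = 1459 ≤ 3483 < 39420 = q_3, so the answer is 39447/1459.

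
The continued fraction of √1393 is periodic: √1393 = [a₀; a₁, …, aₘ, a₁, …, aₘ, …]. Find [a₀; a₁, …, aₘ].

a₀ = ⌊√1393⌋ = 37.
With m₀=0, d₀=1 and mₖ₊₁ = dₖaₖ − mₖ, dₖ₊₁ = (n − mₖ₊₁²)/dₖ, aₖ₊₁ = ⌊(a₀+mₖ₊₁)/dₖ₊₁⌋:
  k=1: m=37, d=24, a=3
  k=2: m=35, d=7, a=10
  k=3: m=35, d=24, a=3
  k=4: m=37, d=1, a=74
d=1 and a=2a₀=74 at k=4, so the next step gives (m, d) = (37, 24) again — its k=1 value — and the period has length 4.

[37; 3, 10, 3, 74]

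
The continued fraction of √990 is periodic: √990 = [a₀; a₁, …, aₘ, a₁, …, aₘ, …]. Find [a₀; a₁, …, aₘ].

a₀ = ⌊√990⌋ = 31.
With m₀=0, d₀=1 and mₖ₊₁ = dₖaₖ − mₖ, dₖ₊₁ = (n − mₖ₊₁²)/dₖ, aₖ₊₁ = ⌊(a₀+mₖ₊₁)/dₖ₊₁⌋:
  k=1: m=31, d=29, a=2
  k=2: m=27, d=9, a=6
  k=3: m=27, d=29, a=2
  k=4: m=31, d=1, a=62
d=1 and a=2a₀=62 at k=4, so the next step gives (m, d) = (31, 29) again — its k=1 value — and the period has length 4.

[31; 2, 6, 2, 62]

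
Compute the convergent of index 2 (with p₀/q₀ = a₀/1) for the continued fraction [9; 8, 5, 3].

374/41

Using pₖ = aₖpₖ₋₁ + pₖ₋₂, qₖ = aₖqₖ₋₁ + qₖ₋₂ (with p₋₁=1, p₋₂=0, q₋₁=0, q₋₂=1):
  k=0: a=9, p=9, q=1
  k=1: a=8, p=73, q=8
  k=2: a=5, p=374, q=41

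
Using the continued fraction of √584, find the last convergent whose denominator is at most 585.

6984/289

√584 = [24; 6, 48, …] (period length 2).
Convergents:
  p_0/q_0 = 24/1
  p_1/q_1 = 145/6
  p_2/q_2 = 6984/289
  p_3/q_3 = 42049/1740
q_2 = 289 ≤ 585 < 1740 = q_3, so the answer is 6984/289.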